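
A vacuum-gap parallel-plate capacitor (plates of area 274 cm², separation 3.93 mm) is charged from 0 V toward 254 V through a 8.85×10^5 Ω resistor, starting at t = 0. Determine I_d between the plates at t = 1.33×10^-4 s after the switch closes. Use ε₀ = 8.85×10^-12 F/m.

C = ε₀A/d = (8.85×10^-12)(0.0274)/(3.93×10^-3) = 6.170×10^-11 F and τ = RC = 5.460×10^-5 s. I_d in the gap equals the RC charging current.
I_d(t) = (V₀/R) e^(−t/τ) = 2.870×10^-4 · e^(−2.436) = 2.51×10^-5 A.

2.51×10^-5 A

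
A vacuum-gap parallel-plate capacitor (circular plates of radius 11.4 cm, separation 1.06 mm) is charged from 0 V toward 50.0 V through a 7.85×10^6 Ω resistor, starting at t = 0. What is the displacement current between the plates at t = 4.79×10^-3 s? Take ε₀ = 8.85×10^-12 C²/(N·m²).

C = ε₀A/d = (8.85×10^-12)(0.04083)/(1.06×10^-3) = 3.409×10^-10 F and τ = RC = 2.676×10^-3 s. I_d in the gap equals the RC charging current.
I_d(t) = (V₀/R) e^(−t/τ) = 6.369×10^-6 · e^(−1.790) = 1.06×10^-6 A.

1.06×10^-6 A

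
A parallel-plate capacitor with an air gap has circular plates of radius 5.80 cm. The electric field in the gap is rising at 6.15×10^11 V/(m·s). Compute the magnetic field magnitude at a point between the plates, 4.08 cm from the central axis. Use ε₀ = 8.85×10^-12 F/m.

Through the whole plate area (πR² = 0.01057 m²), I_d = ε₀ πR² dE/dt = 0.05753 A.
∮B·dl = μ₀ I_d,enc with I_d,enc = I_d r²/R² = 0.02847 A; so B = μ₀ I_d,enc/(2πr) = 1.40×10^-7 T.

1.40×10^-7 T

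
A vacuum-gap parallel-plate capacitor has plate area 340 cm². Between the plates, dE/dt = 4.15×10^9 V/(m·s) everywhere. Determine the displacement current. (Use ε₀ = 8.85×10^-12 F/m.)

1.25×10^-3 A

With a uniform field, Φ_E = EA, so I_d = ε₀ A dE/dt = 1.25×10^-3 A.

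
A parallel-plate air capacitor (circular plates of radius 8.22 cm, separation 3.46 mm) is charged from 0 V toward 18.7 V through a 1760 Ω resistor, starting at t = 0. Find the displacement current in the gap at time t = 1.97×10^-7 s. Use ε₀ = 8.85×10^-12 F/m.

1.35×10^-3 A

C = ε₀A/d = (8.85×10^-12)(0.02123)/(3.46×10^-3) = 5.430×10^-11 F and τ = RC = 9.557×10^-8 s. I_d in the gap equals the RC charging current.
I_d(t) = (V₀/R) e^(−t/τ) = 0.01062 · e^(−2.061) = 1.35×10^-3 A.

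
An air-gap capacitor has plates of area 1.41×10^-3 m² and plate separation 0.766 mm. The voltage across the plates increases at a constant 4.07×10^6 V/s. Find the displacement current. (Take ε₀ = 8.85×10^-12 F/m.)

E = V/d so dE/dt = (dV/dt)/d = 5.313×10^9 V/(m·s), and I_d = ε₀ A dE/dt = (8.85×10^-12)(1.41×10^-3)(5.313×10^9) = 6.63×10^-5 A.

6.63×10^-5 A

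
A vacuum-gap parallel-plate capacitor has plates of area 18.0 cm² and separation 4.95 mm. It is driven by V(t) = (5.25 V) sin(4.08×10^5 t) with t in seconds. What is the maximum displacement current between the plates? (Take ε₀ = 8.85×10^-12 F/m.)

6.89×10^-6 A

(dE/dt)_max = V₀ω/d = 4.327×10^8 V/(m·s); ω = 4.08×10^5 rad/s.
I_d,max = ε₀ A (dE/dt)_max = (8.85×10^-12)(1.80×10^-3)(4.327×10^8) = 6.89×10^-6 A.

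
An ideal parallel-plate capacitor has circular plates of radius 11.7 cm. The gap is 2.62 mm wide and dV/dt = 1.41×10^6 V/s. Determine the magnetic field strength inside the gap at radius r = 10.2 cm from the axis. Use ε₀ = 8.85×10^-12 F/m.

I_d = C dV/dt with C = ε₀πR²/d = 1.453×10^-10 F, so I_d = (1.453×10^-10)(1.41×10^6) = 2.049×10^-4 A.
An Ampèrian loop of radius r encloses a fraction (r/R)² of I_d. Then B·2πr = μ₀ I_d (r/R)², giving B = μ₀ I_d r/(2πR²) = 3.05×10^-10 T.

3.05×10^-10 T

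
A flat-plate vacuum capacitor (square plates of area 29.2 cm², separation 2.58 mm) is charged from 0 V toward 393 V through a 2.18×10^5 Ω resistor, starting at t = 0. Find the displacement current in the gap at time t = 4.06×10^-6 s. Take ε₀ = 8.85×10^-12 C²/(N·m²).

2.81×10^-4 A

C = ε₀A/d = (8.85×10^-12)(2.92×10^-3)/(2.58×10^-3) = 1.002×10^-11 F and τ = RC = 2.184×10^-6 s. I_d in the gap equals the RC charging current.
I_d(t) = (V₀/R) e^(−t/τ) = 1.803×10^-3 · e^(−1.859) = 2.81×10^-4 A.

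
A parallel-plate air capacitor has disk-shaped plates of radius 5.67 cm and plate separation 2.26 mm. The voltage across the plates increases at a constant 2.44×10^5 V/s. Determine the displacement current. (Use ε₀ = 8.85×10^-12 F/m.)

C = ε₀A/d = (8.85×10^-12)(0.01010)/(2.26×10^-3) = 3.955×10^-11 F.
I_d = C dV/dt = (3.955×10^-11)(2.44×10^5) = 9.65×10^-6 A.

9.65×10^-6 A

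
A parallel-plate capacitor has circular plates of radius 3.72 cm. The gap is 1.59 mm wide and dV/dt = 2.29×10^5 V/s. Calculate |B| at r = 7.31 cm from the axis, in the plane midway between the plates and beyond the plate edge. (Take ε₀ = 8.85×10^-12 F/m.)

1.52×10^-11 T

With E = V/d, dE/dt = 1.440×10^8 V/(m·s) and πR² = 4.347×10^-3 m², giving I_d = ε₀ πR² dE/dt = 5.540×10^-6 A.
For r ≥ R the full I_d is enclosed: B = μ₀ I_d/(2πr) = (4π×10^-7)(5.540×10^-6)/(2π·0.0731) = 1.52×10^-11 T.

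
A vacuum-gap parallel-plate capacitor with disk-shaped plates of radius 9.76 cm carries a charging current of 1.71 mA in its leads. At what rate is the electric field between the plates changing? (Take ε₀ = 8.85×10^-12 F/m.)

6.46×10^9 V/(m·s)

By continuity, I_d in the gap equals the 1.71 mA flowing in the wire.
Since I_d = ε₀ A dE/dt, dE/dt = I_d/(ε₀A) = (1.71×10^-3)/((8.85×10^-12)(0.02993)) = 6.46×10^9 V/(m·s).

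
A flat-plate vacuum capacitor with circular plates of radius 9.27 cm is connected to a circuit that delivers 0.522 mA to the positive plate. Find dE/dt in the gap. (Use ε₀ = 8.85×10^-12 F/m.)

Charge continuity gives I_d = I = 5.22×10^-4 A between the plates.
Since I_d = ε₀ A dE/dt, dE/dt = I_d/(ε₀A) = (5.22×10^-4)/((8.85×10^-12)(0.02700)) = 2.18×10^9 V/(m·s).

2.18×10^9 V/(m·s)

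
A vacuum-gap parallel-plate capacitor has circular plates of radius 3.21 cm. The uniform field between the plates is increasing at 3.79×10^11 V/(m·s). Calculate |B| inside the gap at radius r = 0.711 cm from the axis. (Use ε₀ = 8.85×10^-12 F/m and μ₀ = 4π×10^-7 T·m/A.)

Total displacement current: I_d = ε₀(πR²)(dE/dt) = (8.85×10^-12)(3.237×10^-3)(3.79×10^11) = 0.01086 A.
An Ampèrian loop of radius r encloses a fraction (r/R)² of I_d. Then B·2πr = μ₀ I_d (r/R)², giving B = μ₀ I_d r/(2πR²) = 1.50×10^-8 T.

1.50×10^-8 T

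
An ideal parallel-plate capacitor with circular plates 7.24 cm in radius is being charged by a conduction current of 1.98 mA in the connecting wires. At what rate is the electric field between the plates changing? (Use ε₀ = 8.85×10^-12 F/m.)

By continuity, I_d in the gap equals the 1.98 mA flowing in the wire.
Then dE/dt = I_d/(ε₀A) = 1.36×10^10 V/(m·s).

1.36×10^10 V/(m·s)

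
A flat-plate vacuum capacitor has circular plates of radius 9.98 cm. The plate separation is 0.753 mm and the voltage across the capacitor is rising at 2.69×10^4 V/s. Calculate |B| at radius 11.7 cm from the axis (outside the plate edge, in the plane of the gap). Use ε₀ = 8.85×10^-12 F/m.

1.69×10^-11 T

dE/dt = (dV/dt)/d = 3.572×10^7 V/(m·s); I_d = ε₀(πR²)(dE/dt) = (8.85×10^-12)(0.03129)(3.572×10^7) = 9.891×10^-6 A.
Outside the plates the loop encloses all of I_d, so B·2πr = μ₀ I_d and B = 1.69×10^-11 T.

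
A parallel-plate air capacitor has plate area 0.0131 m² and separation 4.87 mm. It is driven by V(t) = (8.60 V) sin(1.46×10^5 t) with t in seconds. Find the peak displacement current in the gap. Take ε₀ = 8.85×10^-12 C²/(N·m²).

(dE/dt)_max = V₀ω/d = 2.578×10^8 V/(m·s); ω = 1.46×10^5 rad/s.
I_d,max = ε₀ A (dE/dt)_max = (8.85×10^-12)(0.0131)(2.578×10^8) = 2.99×10^-5 A.

2.99×10^-5 A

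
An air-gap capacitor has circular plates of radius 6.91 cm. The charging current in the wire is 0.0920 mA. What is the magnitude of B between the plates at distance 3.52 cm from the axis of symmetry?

By continuity the displacement current in the gap matches the conduction current: I_d = 9.20×10^-5 A.
For r < R the Ampère–Maxwell law gives B(2πr) = μ₀ I_d (r²/R²), so B = μ₀ I_d r/(2πR²) = (4π×10^-7)(9.20×10^-5)(0.0352)/(2π·0.0691²) = 1.36×10^-10 T.

1.36×10^-10 T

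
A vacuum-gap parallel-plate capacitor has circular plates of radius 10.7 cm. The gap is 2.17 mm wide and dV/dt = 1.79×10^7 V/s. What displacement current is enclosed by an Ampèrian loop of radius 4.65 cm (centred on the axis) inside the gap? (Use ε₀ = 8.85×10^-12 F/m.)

4.96×10^-4 A

I_d = C dV/dt with C = ε₀πR²/d = 1.467×10^-10 F, so I_d = (1.467×10^-10)(1.79×10^7) = 2.626×10^-3 A.
Through an area πr² the displacement current is I_d·(πr²/πR²) = I_d (r/R)² = 4.96×10^-4 A.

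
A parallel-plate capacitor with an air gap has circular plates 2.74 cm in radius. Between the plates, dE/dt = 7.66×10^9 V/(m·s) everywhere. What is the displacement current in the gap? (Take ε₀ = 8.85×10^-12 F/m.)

1.60×10^-4 A

I_d = ε₀ A (dE/dt) = (8.85×10^-12)(2.359×10^-3 m²)(7.66×10^9) = 1.60×10^-4 A.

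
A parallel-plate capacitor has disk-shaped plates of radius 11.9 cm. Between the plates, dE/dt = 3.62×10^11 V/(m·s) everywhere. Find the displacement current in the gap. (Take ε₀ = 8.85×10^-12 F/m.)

The displacement current is ε₀ times dΦ_E/dt = ε₀ A dE/dt = (8.85×10^-12)(0.04449)(3.62×10^11) = 0.143 A.

0.143 A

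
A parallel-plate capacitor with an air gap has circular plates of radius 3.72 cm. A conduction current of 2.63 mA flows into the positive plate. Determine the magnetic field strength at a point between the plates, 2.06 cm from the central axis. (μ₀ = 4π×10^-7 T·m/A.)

No conduction current crosses the gap, so I_d there equals the 2.63×10^-3 A in the leads.
An Ampèrian loop of radius r encloses a fraction (r/R)² of I_d. Then B·2πr = μ₀ I_d (r/R)², giving B = μ₀ I_d r/(2πR²) = 7.83×10^-9 T.

7.83×10^-9 T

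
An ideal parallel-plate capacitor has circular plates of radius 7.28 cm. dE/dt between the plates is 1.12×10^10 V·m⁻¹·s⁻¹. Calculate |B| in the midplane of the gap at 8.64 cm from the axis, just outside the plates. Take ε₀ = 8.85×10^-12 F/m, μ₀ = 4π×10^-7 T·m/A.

Total displacement current: I_d = ε₀(πR²)(dE/dt) = (8.85×10^-12)(0.01665)(1.12×10^10) = 1.650×10^-3 A.
With r > R the enclosed displacement current is the full I_d; B = μ₀ I_d / (2πr) = 3.82×10^-9 T.

3.82×10^-9 T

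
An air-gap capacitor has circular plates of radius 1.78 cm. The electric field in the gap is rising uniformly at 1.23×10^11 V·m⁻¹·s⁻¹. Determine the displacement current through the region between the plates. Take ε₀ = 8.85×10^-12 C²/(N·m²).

1.08×10^-3 A

With a uniform field, Φ_E = EA, so I_d = ε₀ A dE/dt = 1.08×10^-3 A.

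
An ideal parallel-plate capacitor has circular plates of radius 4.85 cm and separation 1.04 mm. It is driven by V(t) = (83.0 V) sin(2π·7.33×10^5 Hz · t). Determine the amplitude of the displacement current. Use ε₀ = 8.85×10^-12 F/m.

0.0240 A

C = ε₀A/d = (8.85×10^-12)(7.390×10^-3)/(1.04×10^-3) = 6.289×10^-11 F; ω = 2πf = 4.606×10^6 rad/s.
I_d = C dV/dt, so |I_d|_max = C V₀ ω = (6.289×10^-11)(83.0)(4.606×10^6) = 0.0240 A.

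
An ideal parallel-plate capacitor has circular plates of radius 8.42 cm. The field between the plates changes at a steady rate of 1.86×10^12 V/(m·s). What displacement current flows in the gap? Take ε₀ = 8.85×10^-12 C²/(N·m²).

The displacement current is ε₀ times dΦ_E/dt = ε₀ A dE/dt = (8.85×10^-12)(0.02227)(1.86×10^12) = 0.367 A.

0.367 A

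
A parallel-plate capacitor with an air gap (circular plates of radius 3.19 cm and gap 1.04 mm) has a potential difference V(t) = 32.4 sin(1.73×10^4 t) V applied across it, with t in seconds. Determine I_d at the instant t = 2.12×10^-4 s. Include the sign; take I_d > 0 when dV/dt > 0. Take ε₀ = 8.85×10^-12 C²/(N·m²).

-1.32×10^-5 A

dV/dt = (32.4)(1.73×10^4)·cos(3.6676) = -4.847×10^5 V/s.
I_d = C dV/dt with C = ε₀A/d = (8.85×10^-12)(3.197×10^-3)/(1.04×10^-3) = 2.721×10^-11 F, so I_d = (2.721×10^-11)(-4.847×10^5) = -1.32×10^-5 A.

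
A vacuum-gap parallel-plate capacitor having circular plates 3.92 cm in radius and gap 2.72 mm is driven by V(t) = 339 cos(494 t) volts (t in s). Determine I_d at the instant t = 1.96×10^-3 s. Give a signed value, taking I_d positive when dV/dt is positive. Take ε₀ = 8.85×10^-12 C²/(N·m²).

-2.17×10^-6 A

dV/dt = (339)(494)·−sin(0.96824) = -1.380×10^5 V/s.
I_d = C dV/dt with C = ε₀A/d = (8.85×10^-12)(4.827×10^-3)/(2.72×10^-3) = 1.571×10^-11 F, so I_d = (1.571×10^-11)(-1.380×10^5) = -2.17×10^-6 A.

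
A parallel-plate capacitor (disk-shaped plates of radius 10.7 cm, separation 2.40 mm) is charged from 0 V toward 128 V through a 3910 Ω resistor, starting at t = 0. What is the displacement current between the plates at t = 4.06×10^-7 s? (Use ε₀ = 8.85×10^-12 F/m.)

C = ε₀A/d = (8.85×10^-12)(0.03597)/(2.40×10^-3) = 1.326×10^-10 F, so τ = RC = 5.185×10^-7 s.
The conduction current is I(t) = (V₀/R) e^(−t/τ), and the displacement current between the plates equals it.
t/τ = 0.7830; I_d = (128/3910) · e^(−0.7830) = (0.03274)(0.4570) = 0.0150 A.

0.0150 A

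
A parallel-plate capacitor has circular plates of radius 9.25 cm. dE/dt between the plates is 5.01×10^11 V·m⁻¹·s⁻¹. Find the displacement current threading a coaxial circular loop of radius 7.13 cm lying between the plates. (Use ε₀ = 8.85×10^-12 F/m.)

Through the whole plate area (πR² = 0.02688 m²), I_d = ε₀ πR² dE/dt = 0.1192 A.
Through an area πr² the displacement current is I_d·(πr²/πR²) = I_d (r/R)² = 0.0708 A.

0.0708 A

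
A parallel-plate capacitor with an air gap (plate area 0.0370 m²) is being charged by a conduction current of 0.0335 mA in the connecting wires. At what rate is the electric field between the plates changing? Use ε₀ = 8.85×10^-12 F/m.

Charge continuity gives I_d = I = 3.35×10^-5 A between the plates.
Since I_d = ε₀ A dE/dt, dE/dt = I_d/(ε₀A) = (3.35×10^-5)/((8.85×10^-12)(0.0370)) = 1.02×10^8 V/(m·s).

1.02×10^8 V/(m·s)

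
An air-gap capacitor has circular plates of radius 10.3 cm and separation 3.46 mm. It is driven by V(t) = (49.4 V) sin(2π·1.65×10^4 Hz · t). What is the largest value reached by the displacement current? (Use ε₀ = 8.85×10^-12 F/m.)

The displacement current equals the conduction current C dV/dt, which peaks at C V₀ ω.
With C = ε₀A/d = (8.85×10^-12)(0.03333)/(3.46×10^-3) = 8.525×10^-11 F and ω = 2πf = 1.037×10^5 rad/s, I_d,max = (8.525×10^-11)(49.4)(1.037×10^5) = 4.37×10^-4 A.

4.37×10^-4 A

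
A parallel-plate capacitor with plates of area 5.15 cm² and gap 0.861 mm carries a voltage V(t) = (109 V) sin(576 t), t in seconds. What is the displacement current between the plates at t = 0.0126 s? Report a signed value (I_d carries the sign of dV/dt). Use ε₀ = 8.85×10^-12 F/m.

1.87×10^-7 A

C = ε₀A/d = (8.85×10^-12)(5.15×10^-4)/(8.61×10^-4) = 5.294×10^-12 F. dV/dt = V₀ω·cos(ωt); at ωt = 7.2576 rad this factor is 0.5617.
I_d = C dV/dt = (5.294×10^-12)(109)(576)(0.5617) = 1.87×10^-7 A.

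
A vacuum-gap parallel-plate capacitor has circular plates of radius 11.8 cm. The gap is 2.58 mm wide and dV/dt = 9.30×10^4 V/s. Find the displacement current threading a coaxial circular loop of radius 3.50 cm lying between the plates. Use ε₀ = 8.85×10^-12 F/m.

With E = V/d, dE/dt = 3.605×10^7 V/(m·s) and πR² = 0.04374 m², giving I_d = ε₀ πR² dE/dt = 1.395×10^-5 A.
The field is uniform, so I_d,enc = I_d (r/R)² = (1.395×10^-5)(3.50/11.8)² = 1.23×10^-6 A.

1.23×10^-6 A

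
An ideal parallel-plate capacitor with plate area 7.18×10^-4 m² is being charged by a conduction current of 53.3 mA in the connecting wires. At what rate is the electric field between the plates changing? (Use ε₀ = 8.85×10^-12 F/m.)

8.39×10^12 V/(m·s)

By continuity, I_d in the gap equals the 53.3 mA flowing in the wire.
Then dE/dt = I_d/(ε₀A) = 8.39×10^12 V/(m·s).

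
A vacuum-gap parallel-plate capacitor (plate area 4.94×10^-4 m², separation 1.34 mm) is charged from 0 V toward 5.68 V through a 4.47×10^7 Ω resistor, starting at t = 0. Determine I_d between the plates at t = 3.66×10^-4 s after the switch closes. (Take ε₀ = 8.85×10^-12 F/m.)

With C = ε₀A/d = (8.85×10^-12)(4.94×10^-4)/(1.34×10^-3) = 3.263×10^-12 F, the time constant is τ = RC = 1.459×10^-4 s, so t/τ = 2.509 and e^(−t/τ) = 0.08135.
I_d = I_cond = (V₀/R) e^(−t/τ) = (1.271×10^-7)(0.08135) = 1.03×10^-8 A.

1.03×10^-8 A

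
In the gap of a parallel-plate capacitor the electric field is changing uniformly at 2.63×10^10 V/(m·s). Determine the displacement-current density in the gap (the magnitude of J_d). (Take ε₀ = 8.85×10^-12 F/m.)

J_d = ε₀ dE/dt = (8.85×10^-12)(2.63×10^10) = 0.233 A/m².

0.233 A/m²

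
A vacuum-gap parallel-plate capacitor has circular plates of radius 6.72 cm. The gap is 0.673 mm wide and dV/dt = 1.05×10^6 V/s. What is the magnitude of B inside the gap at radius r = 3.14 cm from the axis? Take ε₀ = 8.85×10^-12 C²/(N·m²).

2.72×10^-10 T

With E = V/d, dE/dt = 1.560×10^9 V/(m·s) and πR² = 0.01419 m², giving I_d = ε₀ πR² dE/dt = 1.959×10^-4 A.
For r < R the Ampère–Maxwell law gives B(2πr) = μ₀ I_d (r²/R²), so B = μ₀ I_d r/(2πR²) = (4π×10^-7)(1.959×10^-4)(0.0314)/(2π·0.0672²) = 2.72×10^-10 T.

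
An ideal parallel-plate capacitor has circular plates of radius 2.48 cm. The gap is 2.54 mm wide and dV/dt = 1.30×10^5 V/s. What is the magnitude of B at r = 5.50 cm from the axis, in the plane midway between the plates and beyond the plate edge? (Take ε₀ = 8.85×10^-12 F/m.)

3.18×10^-12 T

dE/dt = (dV/dt)/d = 5.118×10^7 V/(m·s); I_d = ε₀(πR²)(dE/dt) = (8.85×10^-12)(1.932×10^-3)(5.118×10^7) = 8.751×10^-7 A.
Outside the plates the loop encloses all of I_d, so B·2πr = μ₀ I_d and B = 3.18×10^-12 T.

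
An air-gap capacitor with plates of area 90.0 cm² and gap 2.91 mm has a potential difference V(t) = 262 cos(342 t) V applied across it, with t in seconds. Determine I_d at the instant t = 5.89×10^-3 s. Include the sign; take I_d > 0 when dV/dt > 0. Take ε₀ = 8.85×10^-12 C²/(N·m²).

-2.22×10^-6 A

dE/dt = (V₀ω/d)·−sin(ωt) with ωt = 2.01438 rad: (262)(342)(-0.9032)/(2.91×10^-3) = -2.781×10^7 V/(m·s).
I_d = ε₀ A dE/dt = (8.85×10^-12)(9.00×10^-3)(-2.781×10^7) = -2.22×10^-6 A.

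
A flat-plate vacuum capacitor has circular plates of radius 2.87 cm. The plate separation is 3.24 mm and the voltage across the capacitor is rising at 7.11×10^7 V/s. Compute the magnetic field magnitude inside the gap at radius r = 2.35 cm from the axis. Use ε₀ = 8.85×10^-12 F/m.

2.87×10^-9 T

I_d = C dV/dt with C = ε₀πR²/d = 7.069×10^-12 F, so I_d = (7.069×10^-12)(7.11×10^7) = 5.026×10^-4 A.
∮B·dl = μ₀ I_d,enc with I_d,enc = I_d r²/R² = 3.370×10^-4 A; so B = μ₀ I_d,enc/(2πr) = 2.87×10^-9 T.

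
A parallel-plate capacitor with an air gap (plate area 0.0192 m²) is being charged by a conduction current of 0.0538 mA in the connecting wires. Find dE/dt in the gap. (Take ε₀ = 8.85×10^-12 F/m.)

By continuity, I_d in the gap equals the 0.0538 mA flowing in the wire.
Since I_d = ε₀ A dE/dt, dE/dt = I_d/(ε₀A) = (5.38×10^-5)/((8.85×10^-12)(0.0192)) = 3.17×10^8 V/(m·s).

3.17×10^8 V/(m·s)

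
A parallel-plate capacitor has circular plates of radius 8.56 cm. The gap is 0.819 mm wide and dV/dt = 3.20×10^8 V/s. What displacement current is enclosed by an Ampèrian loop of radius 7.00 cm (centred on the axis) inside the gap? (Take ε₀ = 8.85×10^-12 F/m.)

0.0532 A

dE/dt = (dV/dt)/d = 3.907×10^11 V/(m·s); I_d = ε₀(πR²)(dE/dt) = (8.85×10^-12)(0.02302)(3.907×10^11) = 0.07960 A.
Through an area πr² the displacement current is I_d·(πr²/πR²) = I_d (r/R)² = 0.0532 A.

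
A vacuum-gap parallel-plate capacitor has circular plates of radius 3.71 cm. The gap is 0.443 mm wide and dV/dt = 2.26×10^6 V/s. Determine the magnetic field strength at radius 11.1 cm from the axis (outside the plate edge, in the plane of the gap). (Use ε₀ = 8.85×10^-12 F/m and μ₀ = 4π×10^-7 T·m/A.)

With E = V/d, dE/dt = 5.102×10^9 V/(m·s) and πR² = 4.324×10^-3 m², giving I_d = ε₀ πR² dE/dt = 1.952×10^-4 A.
For r ≥ R the full I_d is enclosed: B = μ₀ I_d/(2πr) = (4π×10^-7)(1.952×10^-4)/(2π·0.111) = 3.52×10^-10 T.

3.52×10^-10 T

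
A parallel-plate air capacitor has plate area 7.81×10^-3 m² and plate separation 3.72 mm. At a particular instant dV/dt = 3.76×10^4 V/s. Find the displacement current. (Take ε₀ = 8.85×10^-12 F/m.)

E = V/d so dE/dt = (dV/dt)/d = 1.011×10^7 V/(m·s), and I_d = ε₀ A dE/dt = (8.85×10^-12)(7.81×10^-3)(1.011×10^7) = 6.99×10^-7 A.

6.99×10^-7 A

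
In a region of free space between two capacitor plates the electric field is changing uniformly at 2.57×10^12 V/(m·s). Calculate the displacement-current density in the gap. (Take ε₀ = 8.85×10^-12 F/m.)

22.7 A/m²

J_d = ε₀ ∂E/∂t, so J_d = 22.7 A/m².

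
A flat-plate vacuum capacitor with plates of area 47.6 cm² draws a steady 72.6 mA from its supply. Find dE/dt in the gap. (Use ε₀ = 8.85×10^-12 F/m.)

By continuity, I_d in the gap equals the 72.6 mA flowing in the wire.
Then dE/dt = I_d/(ε₀A) = 1.72×10^12 V/(m·s).

1.72×10^12 V/(m·s)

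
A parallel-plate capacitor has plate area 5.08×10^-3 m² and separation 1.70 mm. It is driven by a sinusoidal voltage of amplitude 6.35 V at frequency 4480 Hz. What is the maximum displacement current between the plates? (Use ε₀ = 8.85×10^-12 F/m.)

4.73×10^-6 A

The displacement current equals the conduction current C dV/dt, which peaks at C V₀ ω.
With C = ε₀A/d = (8.85×10^-12)(5.08×10^-3)/(1.70×10^-3) = 2.645×10^-11 F and ω = 2πf = 2.815×10^4 rad/s, I_d,max = (2.645×10^-11)(6.35)(2.815×10^4) = 4.73×10^-6 A.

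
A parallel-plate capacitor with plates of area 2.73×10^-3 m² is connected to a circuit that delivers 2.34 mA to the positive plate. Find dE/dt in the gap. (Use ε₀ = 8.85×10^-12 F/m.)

Charge continuity gives I_d = I = 2.34×10^-3 A between the plates.
Since I_d = ε₀ A dE/dt, dE/dt = I_d/(ε₀A) = (2.34×10^-3)/((8.85×10^-12)(2.73×10^-3)) = 9.69×10^10 V/(m·s).

9.69×10^10 V/(m·s)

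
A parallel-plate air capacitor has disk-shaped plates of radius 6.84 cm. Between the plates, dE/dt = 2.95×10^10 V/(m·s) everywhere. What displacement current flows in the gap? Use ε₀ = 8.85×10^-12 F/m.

With a uniform field, Φ_E = EA, so I_d = ε₀ A dE/dt = 3.84×10^-3 A.

3.84×10^-3 A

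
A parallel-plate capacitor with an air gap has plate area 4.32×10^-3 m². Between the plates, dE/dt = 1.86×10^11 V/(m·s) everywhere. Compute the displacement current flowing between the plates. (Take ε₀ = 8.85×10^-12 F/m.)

7.11×10^-3 A

The displacement current is ε₀ times dΦ_E/dt = ε₀ A dE/dt = (8.85×10^-12)(4.32×10^-3)(1.86×10^11) = 7.11×10^-3 A.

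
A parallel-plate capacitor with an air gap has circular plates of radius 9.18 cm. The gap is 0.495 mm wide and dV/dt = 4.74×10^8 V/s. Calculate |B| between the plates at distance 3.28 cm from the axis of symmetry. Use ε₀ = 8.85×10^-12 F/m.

1.75×10^-7 T

dE/dt = (dV/dt)/d = 9.576×10^11 V/(m·s); I_d = ε₀(πR²)(dE/dt) = (8.85×10^-12)(0.02647)(9.576×10^11) = 0.2243 A.
For r < R the Ampère–Maxwell law gives B(2πr) = μ₀ I_d (r²/R²), so B = μ₀ I_d r/(2πR²) = (4π×10^-7)(0.2243)(0.0328)/(2π·0.0918²) = 1.75×10^-7 T.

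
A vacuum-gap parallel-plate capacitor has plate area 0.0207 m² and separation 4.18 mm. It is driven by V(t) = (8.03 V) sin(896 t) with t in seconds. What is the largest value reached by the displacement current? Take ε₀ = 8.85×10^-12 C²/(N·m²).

C = ε₀A/d = (8.85×10^-12)(0.0207)/(4.18×10^-3) = 4.383×10^-11 F; ω = 896 rad/s.
I_d = C dV/dt, so |I_d|_max = C V₀ ω = (4.383×10^-11)(8.03)(896) = 3.15×10^-7 A.

3.15×10^-7 A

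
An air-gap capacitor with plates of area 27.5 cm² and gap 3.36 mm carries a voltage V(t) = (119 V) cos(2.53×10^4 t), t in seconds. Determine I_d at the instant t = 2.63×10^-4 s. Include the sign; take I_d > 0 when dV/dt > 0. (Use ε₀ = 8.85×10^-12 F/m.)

-7.90×10^-6 A

dE/dt = (V₀ω/d)·−sin(ωt) with ωt = 6.6539 rad: (119)(2.53×10^4)(-0.3623)/(3.36×10^-3) = -3.246×10^8 V/(m·s).
I_d = ε₀ A dE/dt = (8.85×10^-12)(2.75×10^-3)(-3.246×10^8) = -7.90×10^-6 A.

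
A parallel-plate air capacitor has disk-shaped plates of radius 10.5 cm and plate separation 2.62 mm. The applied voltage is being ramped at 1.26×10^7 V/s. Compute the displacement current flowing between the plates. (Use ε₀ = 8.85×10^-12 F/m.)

The field between the plates is E = V/d, so dE/dt = (1.26×10^7)/(2.62×10^-3 m) = 4.809×10^9 V/(m·s).
I_d = ε₀ A (dE/dt) = (8.85×10^-12)(0.03464)(4.809×10^9) = 1.47×10^-3 A.

1.47×10^-3 A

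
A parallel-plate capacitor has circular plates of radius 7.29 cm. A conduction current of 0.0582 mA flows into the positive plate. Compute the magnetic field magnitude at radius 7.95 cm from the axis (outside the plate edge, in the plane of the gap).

1.46×10^-10 T

Between the plates the displacement current equals the wire current: I_d = 0.0582 mA = 5.82×10^-5 A.
With r > R the enclosed displacement current is the full I_d; B = μ₀ I_d / (2πr) = 1.46×10^-10 T.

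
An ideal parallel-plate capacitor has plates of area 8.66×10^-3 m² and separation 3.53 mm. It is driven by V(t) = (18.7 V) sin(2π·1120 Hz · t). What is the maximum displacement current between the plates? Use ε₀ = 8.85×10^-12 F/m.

(dE/dt)_max = V₀ω/d = 3.728×10^7 V/(m·s); ω = 2πf = 7037 rad/s.
I_d,max = ε₀ A (dE/dt)_max = (8.85×10^-12)(8.66×10^-3)(3.728×10^7) = 2.86×10^-6 A.

2.86×10^-6 A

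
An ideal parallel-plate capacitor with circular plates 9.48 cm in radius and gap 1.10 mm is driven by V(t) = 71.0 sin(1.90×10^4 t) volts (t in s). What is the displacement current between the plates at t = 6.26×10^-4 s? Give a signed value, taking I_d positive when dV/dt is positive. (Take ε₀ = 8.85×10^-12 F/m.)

2.40×10^-4 A

dE/dt = (V₀ω/d)·cos(ωt) with ωt = 11.894 rad: (71.0)(1.90×10^4)(0.7823)/(1.10×10^-3) = 9.594×10^8 V/(m·s).
I_d = ε₀ A dE/dt = (8.85×10^-12)(0.02823)(9.594×10^8) = 2.40×10^-4 A.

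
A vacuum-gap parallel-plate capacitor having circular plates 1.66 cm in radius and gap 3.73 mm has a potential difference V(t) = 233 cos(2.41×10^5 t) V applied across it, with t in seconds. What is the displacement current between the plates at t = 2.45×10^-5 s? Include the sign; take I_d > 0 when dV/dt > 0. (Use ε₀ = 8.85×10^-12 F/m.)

4.26×10^-5 A

C = ε₀A/d = (8.85×10^-12)(8.657×10^-4)/(3.73×10^-3) = 2.054×10^-12 F. dV/dt = V₀ω·−sin(ωt); at ωt = 5.9045 rad this factor is 0.3697.
I_d = C dV/dt = (2.054×10^-12)(233)(2.41×10^5)(0.3697) = 4.26×10^-5 A.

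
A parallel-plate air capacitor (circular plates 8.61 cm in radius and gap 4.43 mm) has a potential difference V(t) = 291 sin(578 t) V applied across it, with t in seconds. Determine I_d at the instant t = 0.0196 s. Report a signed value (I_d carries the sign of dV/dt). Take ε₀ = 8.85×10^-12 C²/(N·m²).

dE/dt = (V₀ω/d)·cos(ωt) with ωt = 11.3288 rad: (291)(578)(0.3271)/(4.43×10^-3) = 1.242×10^7 V/(m·s).
I_d = ε₀ A dE/dt = (8.85×10^-12)(0.02329)(1.242×10^7) = 2.56×10^-6 A.

2.56×10^-6 A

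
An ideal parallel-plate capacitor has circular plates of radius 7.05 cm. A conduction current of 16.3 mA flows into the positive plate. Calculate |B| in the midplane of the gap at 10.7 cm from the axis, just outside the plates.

3.05×10^-8 T

Between the plates the displacement current equals the wire current: I_d = 16.3 mA = 0.0163 A.
With r > R the enclosed displacement current is the full I_d; B = μ₀ I_d / (2πr) = 3.05×10^-8 T.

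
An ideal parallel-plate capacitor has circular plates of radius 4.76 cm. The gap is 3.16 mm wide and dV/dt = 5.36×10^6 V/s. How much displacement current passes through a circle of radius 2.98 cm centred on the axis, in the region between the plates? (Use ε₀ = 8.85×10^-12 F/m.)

With E = V/d, dE/dt = 1.696×10^9 V/(m·s) and πR² = 7.118×10^-3 m², giving I_d = ε₀ πR² dE/dt = 1.068×10^-4 A.
The field is uniform, so I_d,enc = I_d (r/R)² = (1.068×10^-4)(2.98/4.76)² = 4.19×10^-5 A.

4.19×10^-5 A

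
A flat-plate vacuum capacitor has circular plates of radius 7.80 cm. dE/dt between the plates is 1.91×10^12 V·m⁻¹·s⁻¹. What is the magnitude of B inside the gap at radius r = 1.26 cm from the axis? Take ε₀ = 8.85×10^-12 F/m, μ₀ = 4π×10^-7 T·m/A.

1.34×10^-7 T

Through the whole plate area (πR² = 0.01911 m²), I_d = ε₀ πR² dE/dt = 0.3230 A.
For r < R the Ampère–Maxwell law gives B(2πr) = μ₀ I_d (r²/R²), so B = μ₀ I_d r/(2πR²) = (4π×10^-7)(0.3230)(0.0126)/(2π·0.0780²) = 1.34×10^-7 T.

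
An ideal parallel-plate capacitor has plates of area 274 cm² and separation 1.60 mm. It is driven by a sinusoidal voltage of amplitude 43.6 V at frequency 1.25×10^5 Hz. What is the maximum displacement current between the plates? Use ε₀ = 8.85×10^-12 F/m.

(dE/dt)_max = V₀ω/d = 2.140×10^10 V/(m·s); ω = 2πf = 7.854×10^5 rad/s.
I_d,max = ε₀ A (dE/dt)_max = (8.85×10^-12)(0.0274)(2.140×10^10) = 5.19×10^-3 A.

5.19×10^-3 A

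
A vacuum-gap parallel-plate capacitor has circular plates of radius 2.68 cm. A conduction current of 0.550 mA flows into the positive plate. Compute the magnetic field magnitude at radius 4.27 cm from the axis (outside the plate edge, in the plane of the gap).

No conduction current crosses the gap, so I_d there equals the 5.50×10^-4 A in the leads.
For r ≥ R the full I_d is enclosed: B = μ₀ I_d/(2πr) = (4π×10^-7)(5.50×10^-4)/(2π·0.0427) = 2.58×10^-9 T.

2.58×10^-9 T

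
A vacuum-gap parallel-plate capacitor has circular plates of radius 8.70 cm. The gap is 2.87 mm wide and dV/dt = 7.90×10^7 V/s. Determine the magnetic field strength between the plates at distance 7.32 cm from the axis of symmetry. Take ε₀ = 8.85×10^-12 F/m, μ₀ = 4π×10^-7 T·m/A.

1.12×10^-8 T

I_d = C dV/dt with C = ε₀πR²/d = 7.333×10^-11 F, so I_d = (7.333×10^-11)(7.90×10^7) = 5.793×10^-3 A.
For r < R the Ampère–Maxwell law gives B(2πr) = μ₀ I_d (r²/R²), so B = μ₀ I_d r/(2πR²) = (4π×10^-7)(5.793×10^-3)(0.0732)/(2π·0.0870²) = 1.12×10^-8 T.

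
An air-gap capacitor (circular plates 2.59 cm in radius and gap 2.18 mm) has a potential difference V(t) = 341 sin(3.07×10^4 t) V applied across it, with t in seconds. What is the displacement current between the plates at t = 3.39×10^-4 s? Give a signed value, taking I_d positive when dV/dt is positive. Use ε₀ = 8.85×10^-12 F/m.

C = ε₀A/d = (8.85×10^-12)(2.107×10^-3)/(2.18×10^-3) = 8.554×10^-12 F. dV/dt = V₀ω·cos(ωt); at ωt = 10.4073 rad this factor is -0.5549.
I_d = C dV/dt = (8.554×10^-12)(341)(3.07×10^4)(-0.5549) = -4.97×10^-5 A.

-4.97×10^-5 A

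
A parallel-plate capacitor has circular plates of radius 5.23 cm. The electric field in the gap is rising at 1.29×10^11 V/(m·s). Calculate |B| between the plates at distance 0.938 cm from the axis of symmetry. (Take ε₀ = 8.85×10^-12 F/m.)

I_d = ε₀ dΦ_E/dt = ε₀ πR² (dE/dt) = (8.85×10^-12)(8.593×10^-3)(1.29×10^11) = 9.810×10^-3 A through the full plate area.
∮B·dl = μ₀ I_d,enc with I_d,enc = I_d r²/R² = 3.156×10^-4 A; so B = μ₀ I_d,enc/(2πr) = 6.73×10^-9 T.

6.73×10^-9 T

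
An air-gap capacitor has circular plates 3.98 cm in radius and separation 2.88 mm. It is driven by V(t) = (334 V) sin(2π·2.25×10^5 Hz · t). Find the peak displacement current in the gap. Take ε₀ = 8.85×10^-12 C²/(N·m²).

The displacement current equals the conduction current C dV/dt, which peaks at C V₀ ω.
With C = ε₀A/d = (8.85×10^-12)(4.976×10^-3)/(2.88×10^-3) = 1.529×10^-11 F and ω = 2πf = 1.414×10^6 rad/s, I_d,max = (1.529×10^-11)(334)(1.414×10^6) = 7.22×10^-3 A.

7.22×10^-3 A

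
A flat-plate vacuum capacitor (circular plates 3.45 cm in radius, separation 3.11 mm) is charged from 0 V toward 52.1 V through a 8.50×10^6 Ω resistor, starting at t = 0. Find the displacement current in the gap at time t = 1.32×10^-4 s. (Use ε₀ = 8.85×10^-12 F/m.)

1.42×10^-6 A

C = ε₀A/d = (8.85×10^-12)(3.739×10^-3)/(3.11×10^-3) = 1.064×10^-11 F and τ = RC = 9.044×10^-5 s. I_d in the gap equals the RC charging current.
I_d(t) = (V₀/R) e^(−t/τ) = 6.129×10^-6 · e^(−1.460) = 1.42×10^-6 A.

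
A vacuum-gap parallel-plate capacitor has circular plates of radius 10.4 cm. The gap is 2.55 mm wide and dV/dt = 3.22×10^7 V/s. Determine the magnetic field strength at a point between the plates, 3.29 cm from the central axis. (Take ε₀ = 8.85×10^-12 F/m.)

2.31×10^-9 T

dE/dt = (dV/dt)/d = 1.263×10^10 V/(m·s); I_d = ε₀(πR²)(dE/dt) = (8.85×10^-12)(0.03398)(1.263×10^10) = 3.798×10^-3 A.
For r < R the Ampère–Maxwell law gives B(2πr) = μ₀ I_d (r²/R²), so B = μ₀ I_d r/(2πR²) = (4π×10^-7)(3.798×10^-3)(0.0329)/(2π·0.104²) = 2.31×10^-9 T.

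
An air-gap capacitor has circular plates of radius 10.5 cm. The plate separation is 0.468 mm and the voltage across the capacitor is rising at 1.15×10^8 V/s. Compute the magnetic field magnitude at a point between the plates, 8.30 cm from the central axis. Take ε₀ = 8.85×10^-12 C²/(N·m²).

dE/dt = (dV/dt)/d = 2.457×10^11 V/(m·s); I_d = ε₀(πR²)(dE/dt) = (8.85×10^-12)(0.03464)(2.457×10^11) = 0.07532 A.
∮B·dl = μ₀ I_d,enc with I_d,enc = I_d r²/R² = 0.04706 A; so B = μ₀ I_d,enc/(2πr) = 1.13×10^-7 T.

1.13×10^-7 T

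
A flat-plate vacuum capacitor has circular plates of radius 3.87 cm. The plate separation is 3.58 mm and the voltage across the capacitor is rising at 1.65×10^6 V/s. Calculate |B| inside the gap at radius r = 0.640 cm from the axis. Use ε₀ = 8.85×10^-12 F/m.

1.64×10^-11 T

With E = V/d, dE/dt = 4.609×10^8 V/(m·s) and πR² = 4.705×10^-3 m², giving I_d = ε₀ πR² dE/dt = 1.919×10^-5 A.
∮B·dl = μ₀ I_d,enc with I_d,enc = I_d r²/R² = 5.248×10^-7 A; so B = μ₀ I_d,enc/(2πr) = 1.64×10^-11 T.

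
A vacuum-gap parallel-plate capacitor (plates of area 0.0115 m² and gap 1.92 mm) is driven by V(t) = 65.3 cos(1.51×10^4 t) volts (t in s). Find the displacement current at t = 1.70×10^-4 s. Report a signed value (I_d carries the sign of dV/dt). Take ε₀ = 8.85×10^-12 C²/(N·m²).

-2.84×10^-5 A

dE/dt = (V₀ω/d)·−sin(ωt) with ωt = 2.567 rad: (65.3)(1.51×10^4)(-0.5435)/(1.92×10^-3) = -2.791×10^8 V/(m·s).
I_d = ε₀ A dE/dt = (8.85×10^-12)(0.0115)(-2.791×10^8) = -2.84×10^-5 A.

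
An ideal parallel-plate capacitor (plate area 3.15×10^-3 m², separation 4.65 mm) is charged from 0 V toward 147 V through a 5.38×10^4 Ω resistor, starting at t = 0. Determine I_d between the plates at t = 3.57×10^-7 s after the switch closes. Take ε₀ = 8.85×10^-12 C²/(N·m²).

With C = ε₀A/d = (8.85×10^-12)(3.15×10^-3)/(4.65×10^-3) = 5.995×10^-12 F, the time constant is τ = RC = 3.225×10^-7 s, so t/τ = 1.107 and e^(−t/τ) = 0.3305.
I_d = I_cond = (V₀/R) e^(−t/τ) = (2.732×10^-3)(0.3305) = 9.03×10^-4 A.

9.03×10^-4 A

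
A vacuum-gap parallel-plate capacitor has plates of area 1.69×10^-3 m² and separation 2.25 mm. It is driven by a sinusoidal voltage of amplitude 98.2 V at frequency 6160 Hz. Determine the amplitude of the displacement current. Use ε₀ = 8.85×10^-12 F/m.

(dE/dt)_max = V₀ω/d = 1.689×10^9 V/(m·s); ω = 2πf = 3.870×10^4 rad/s.
I_d,max = ε₀ A (dE/dt)_max = (8.85×10^-12)(1.69×10^-3)(1.689×10^9) = 2.53×10^-5 A.

2.53×10^-5 A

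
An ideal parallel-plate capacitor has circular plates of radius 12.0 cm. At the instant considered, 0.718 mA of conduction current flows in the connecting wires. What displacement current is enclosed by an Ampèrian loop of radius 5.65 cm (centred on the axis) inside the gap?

1.59×10^-4 A

No conduction current crosses the gap, so I_d there equals the 7.18×10^-4 A in the leads.
Through an area πr² the displacement current is I_d·(πr²/πR²) = I_d (r/R)² = 1.59×10^-4 A.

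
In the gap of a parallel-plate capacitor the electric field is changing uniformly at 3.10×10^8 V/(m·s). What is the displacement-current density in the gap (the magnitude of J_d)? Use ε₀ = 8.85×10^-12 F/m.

The displacement-current density is ε₀ ∂E/∂t = (8.85×10^-12)(3.10×10^8) = 2.74×10^-3 A/m².

2.74×10^-3 A/m²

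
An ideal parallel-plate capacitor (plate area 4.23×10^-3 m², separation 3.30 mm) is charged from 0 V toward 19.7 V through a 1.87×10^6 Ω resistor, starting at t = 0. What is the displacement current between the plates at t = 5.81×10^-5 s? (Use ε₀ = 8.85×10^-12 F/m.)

6.81×10^-7 A

C = ε₀A/d = (8.85×10^-12)(4.23×10^-3)/(3.30×10^-3) = 1.134×10^-11 F, so τ = RC = 2.121×10^-5 s.
The conduction current is I(t) = (V₀/R) e^(−t/τ), and the displacement current between the plates equals it.
t/τ = 2.739; I_d = (19.7/1.87×10^6) · e^(−2.739) = (1.053×10^-5)(0.06463) = 6.81×10^-7 A.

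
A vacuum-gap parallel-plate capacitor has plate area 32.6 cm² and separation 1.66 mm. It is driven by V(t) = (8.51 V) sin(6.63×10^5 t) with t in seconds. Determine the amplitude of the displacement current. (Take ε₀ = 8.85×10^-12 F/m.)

9.81×10^-5 A

(dE/dt)_max = V₀ω/d = 3.399×10^9 V/(m·s); ω = 6.63×10^5 rad/s.
I_d,max = ε₀ A (dE/dt)_max = (8.85×10^-12)(3.26×10^-3)(3.399×10^9) = 9.81×10^-5 A.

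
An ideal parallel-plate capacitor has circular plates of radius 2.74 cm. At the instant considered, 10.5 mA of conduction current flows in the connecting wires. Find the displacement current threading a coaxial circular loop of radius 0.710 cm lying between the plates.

Between the plates the displacement current equals the wire current: I_d = 10.5 mA = 0.0105 A.
Since J_d is uniform, the enclosed fraction is (r/R)² = 0.06715, giving I_d,enc = 7.05×10^-4 A.

7.05×10^-4 A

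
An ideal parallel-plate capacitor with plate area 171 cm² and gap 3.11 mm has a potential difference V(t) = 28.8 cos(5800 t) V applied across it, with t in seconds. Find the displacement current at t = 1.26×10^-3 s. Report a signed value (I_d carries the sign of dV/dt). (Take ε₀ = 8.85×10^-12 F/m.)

C = ε₀A/d = (8.85×10^-12)(0.0171)/(3.11×10^-3) = 4.866×10^-11 F. dV/dt = V₀ω·−sin(ωt); at ωt = 7.308 rad this factor is -0.8546.
I_d = C dV/dt = (4.866×10^-11)(28.8)(5800)(-0.8546) = -6.95×10^-6 A.

-6.95×10^-6 A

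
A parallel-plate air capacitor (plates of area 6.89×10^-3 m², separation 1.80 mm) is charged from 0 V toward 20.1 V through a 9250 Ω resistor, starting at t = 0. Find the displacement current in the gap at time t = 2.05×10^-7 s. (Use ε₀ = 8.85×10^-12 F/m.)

1.13×10^-3 A

C = ε₀A/d = (8.85×10^-12)(6.89×10^-3)/(1.80×10^-3) = 3.388×10^-11 F, so τ = RC = 3.134×10^-7 s.
The conduction current is I(t) = (V₀/R) e^(−t/τ), and the displacement current between the plates equals it.
t/τ = 0.6541; I_d = (20.1/9250) · e^(−0.6541) = (2.173×10^-3)(0.5199) = 1.13×10^-3 A.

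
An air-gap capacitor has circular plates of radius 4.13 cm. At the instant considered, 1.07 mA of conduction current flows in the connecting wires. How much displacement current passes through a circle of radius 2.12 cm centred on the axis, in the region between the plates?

2.82×10^-4 A

By continuity the displacement current in the gap matches the conduction current: I_d = 1.07×10^-3 A.
Since J_d is uniform, the enclosed fraction is (r/R)² = 0.2635, giving I_d,enc = 2.82×10^-4 A.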